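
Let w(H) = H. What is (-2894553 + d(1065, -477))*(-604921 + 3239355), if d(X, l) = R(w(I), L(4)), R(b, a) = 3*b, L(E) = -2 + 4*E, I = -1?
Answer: -7625516741304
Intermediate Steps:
d(X, l) = -3 (d(X, l) = 3*(-1) = -3)
(-2894553 + d(1065, -477))*(-604921 + 3239355) = (-2894553 - 3)*(-604921 + 3239355) = -2894556*2634434 = -7625516741304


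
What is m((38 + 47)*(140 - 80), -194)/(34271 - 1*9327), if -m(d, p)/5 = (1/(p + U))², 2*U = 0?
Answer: -5/938792384 ≈ -5.3260e-9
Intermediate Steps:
U = 0 (U = (½)*0 = 0)
m(d, p) = -5/p² (m(d, p) = -5/(p + 0)² = -5/p²)
m((38 + 47)*(140 - 80), -194)/(34271 - 1*9327) = (-5/(-194)²)/(34271 - 1*9327) = (-5*1/37636)/(34271 - 9327) = -5/37636/24944 = -5/37636*1/24944 = -5/938792384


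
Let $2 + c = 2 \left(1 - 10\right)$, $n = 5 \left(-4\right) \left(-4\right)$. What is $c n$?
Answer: $-1600$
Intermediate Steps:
$n = 80$ ($n = \left(-20\right) \left(-4\right) = 80$)
$c = -20$ ($c = -2 + 2 \left(1 - 10\right) = -2 + 2 \left(-9\right) = -2 - 18 = -20$)
$c n = \left(-20\right) 80 = -1600$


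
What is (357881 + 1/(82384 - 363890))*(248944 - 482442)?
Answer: -11761953749999965/140753 ≈ -8.3564e+10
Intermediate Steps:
(357881 + 1/(82384 - 363890))*(248944 - 482442) = (357881 + 1/(-281506))*(-233498) = (357881 - 1/281506)*(-233498) = (100745648785/281506)*(-233498) = -11761953749999965/140753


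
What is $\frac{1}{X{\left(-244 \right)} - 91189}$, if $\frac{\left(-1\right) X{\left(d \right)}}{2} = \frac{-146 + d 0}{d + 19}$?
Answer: $- \frac{225}{20517817} \approx -1.0966 \cdot 10^{-5}$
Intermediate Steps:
$X{\left(d \right)} = \frac{292}{19 + d}$ ($X{\left(d \right)} = - 2 \frac{-146 + d 0}{d + 19} = - 2 \frac{-146 + 0}{19 + d} = - 2 \left(- \frac{146}{19 + d}\right) = \frac{292}{19 + d}$)
$\frac{1}{X{\left(-244 \right)} - 91189} = \frac{1}{\frac{292}{19 - 244} - 91189} = \frac{1}{\frac{292}{-225} - 91189} = \frac{1}{292 \left(- \frac{1}{225}\right) - 91189} = \frac{1}{- \frac{292}{225} - 91189} = \frac{1}{- \frac{20517817}{225}} = - \frac{225}{20517817}$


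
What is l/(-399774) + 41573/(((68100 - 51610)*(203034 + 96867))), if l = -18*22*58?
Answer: 2704805245591/47072127213030 ≈ 0.057461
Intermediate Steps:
l = -22968 (l = -396*58 = -22968)
l/(-399774) + 41573/(((68100 - 51610)*(203034 + 96867))) = -22968/(-399774) + 41573/(((68100 - 51610)*(203034 + 96867))) = -22968*(-1/399774) + 41573/((16490*299901)) = 3828/66629 + 41573/4945367490 = 3828/66629 + 41573*(1/4945367490) = 3828/66629 + 5939/706481070 = 2704805245591/47072127213030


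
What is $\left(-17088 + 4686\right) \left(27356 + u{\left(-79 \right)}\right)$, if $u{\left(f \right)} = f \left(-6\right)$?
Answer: $-345147660$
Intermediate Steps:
$u{\left(f \right)} = - 6 f$
$\left(-17088 + 4686\right) \left(27356 + u{\left(-79 \right)}\right) = \left(-17088 + 4686\right) \left(27356 - -474\right) = - 12402 \left(27356 + 474\right) = \left(-12402\right) 27830 = -345147660$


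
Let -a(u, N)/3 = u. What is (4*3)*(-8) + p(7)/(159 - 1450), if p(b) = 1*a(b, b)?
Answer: -123915/1291 ≈ -95.984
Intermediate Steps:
a(u, N) = -3*u
p(b) = -3*b (p(b) = 1*(-3*b) = -3*b)
(4*3)*(-8) + p(7)/(159 - 1450) = (4*3)*(-8) + (-3*7)/(159 - 1450) = 12*(-8) - 21/(-1291) = -96 - 1/1291*(-21) = -96 + 21/1291 = -123915/1291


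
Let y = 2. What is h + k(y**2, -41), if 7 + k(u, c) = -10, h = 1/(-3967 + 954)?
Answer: -51222/3013 ≈ -17.000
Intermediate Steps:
h = -1/3013 (h = 1/(-3013) = -1/3013 ≈ -0.00033189)
k(u, c) = -17 (k(u, c) = -7 - 10 = -17)
h + k(y**2, -41) = -1/3013 - 17 = -51222/3013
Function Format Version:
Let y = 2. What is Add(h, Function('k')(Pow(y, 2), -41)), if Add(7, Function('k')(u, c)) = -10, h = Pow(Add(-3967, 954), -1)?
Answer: Rational(-51222, 3013) ≈ -17.000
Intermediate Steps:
h = Rational(-1, 3013) (h = Pow(-3013, -1) = Rational(-1, 3013) ≈ -0.00033189)
Function('k')(u, c) = -17 (Function('k')(u, c) = Add(-7, -10) = -17)
Add(h, Function('k')(Pow(y, 2), -41)) = Add(Rational(-1, 3013), -17) = Rational(-51222, 3013)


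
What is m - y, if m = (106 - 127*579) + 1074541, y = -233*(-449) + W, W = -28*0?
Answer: 896497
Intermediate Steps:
W = 0
y = 104617 (y = -233*(-449) + 0 = 104617 + 0 = 104617)
m = 1001114 (m = (106 - 73533) + 1074541 = -73427 + 1074541 = 1001114)
m - y = 1001114 - 1*104617 = 1001114 - 104617 = 896497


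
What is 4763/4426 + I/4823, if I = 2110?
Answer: 32310809/21346598 ≈ 1.5136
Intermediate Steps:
4763/4426 + I/4823 = 4763/4426 + 2110/4823 = 32310809/21346598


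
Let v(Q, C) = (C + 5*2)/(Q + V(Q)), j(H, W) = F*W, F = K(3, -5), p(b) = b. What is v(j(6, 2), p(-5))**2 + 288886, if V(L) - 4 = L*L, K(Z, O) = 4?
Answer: 1668605561/5776 ≈ 2.8889e+5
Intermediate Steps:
F = 4
V(L) = 4 + L**2 (V(L) = 4 + L*L = 4 + L**2)
j(H, W) = 4*W
v(Q, C) = (10 + C)/(4 + Q + Q**2) (v(Q, C) = (C + 5*2)/(Q + (4 + Q**2)) = (C + 10)/(4 + Q + Q**2) = (10 + C)/(4 + Q + Q**2))
v(j(6, 2), p(-5))**2 + 288886 = ((10 - 5)/(4 + 4*2 + (4*2)**2))**2 + 288886 = (5/(4 + 8 + 8**2))**2 + 288886 = (5/(4 + 8 + 64))**2 + 288886 = (5/76)**2 + 288886 = 25/5776 + 288886 = 1668605561/5776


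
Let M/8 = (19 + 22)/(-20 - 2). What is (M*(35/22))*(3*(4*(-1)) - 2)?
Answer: 40180/121 ≈ 332.07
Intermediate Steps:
M = -164/11 (M = 8*((19 + 22)/(-20 - 2)) = 8*(41/(-22)) = 8*(41*(-1/22)) = 8*(-41/22) = -164/11 ≈ -14.909)
(M*(35/22))*(3*(4*(-1)) - 2) = (-5740/(11*22))*(3*(4*(-1)) - 2) = (-5740/(11*22))*(3*(-4) - 2) = (-164/11*35/22)*(-12 - 2) = -2870/121*(-14) = 40180/121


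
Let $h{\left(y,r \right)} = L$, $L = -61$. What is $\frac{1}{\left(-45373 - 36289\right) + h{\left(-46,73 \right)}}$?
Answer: $- \frac{1}{81723} \approx -1.2236 \cdot 10^{-5}$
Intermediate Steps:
$h{\left(y,r \right)} = -61$
$\frac{1}{\left(-45373 - 36289\right) + h{\left(-46,73 \right)}} = \frac{1}{\left(-45373 - 36289\right) - 61} = \frac{1}{-81662 - 61} = \frac{1}{-81723} = - \frac{1}{81723}$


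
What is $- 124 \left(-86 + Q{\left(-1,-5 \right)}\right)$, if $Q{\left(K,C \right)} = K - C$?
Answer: $10168$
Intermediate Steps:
$- 124 \left(-86 + Q{\left(-1,-5 \right)}\right) = - 124 \left(-86 - -4\right) = - 124 \left(-86 + \left(-1 + 5\right)\right) = - 124 \left(-86 + 4\right) = \left(-124\right) \left(-82\right) = 10168$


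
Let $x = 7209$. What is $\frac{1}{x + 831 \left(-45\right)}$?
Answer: $- \frac{1}{30186} \approx -3.3128 \cdot 10^{-5}$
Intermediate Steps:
$\frac{1}{x + 831 \left(-45\right)} = \frac{1}{7209 + 831 \left(-45\right)} = \frac{1}{7209 - 37395} = \frac{1}{-30186} = - \frac{1}{30186}$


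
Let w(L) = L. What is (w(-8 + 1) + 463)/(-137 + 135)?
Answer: -228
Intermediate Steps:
(w(-8 + 1) + 463)/(-137 + 135) = ((-8 + 1) + 463)/(-137 + 135) = (-7 + 463)/(-2) = 456*(-1/2) = -228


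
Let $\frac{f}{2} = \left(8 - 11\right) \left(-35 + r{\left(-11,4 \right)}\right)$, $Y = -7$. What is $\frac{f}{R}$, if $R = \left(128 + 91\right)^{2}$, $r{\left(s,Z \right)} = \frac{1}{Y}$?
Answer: $\frac{164}{37303} \approx 0.0043964$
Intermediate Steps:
$r{\left(s,Z \right)} = - \frac{1}{7}$ ($r{\left(s,Z \right)} = \frac{1}{-7} = - \frac{1}{7}$)
$R = 47961$ ($R = 219^{2} = 47961$)
$f = \frac{1476}{7}$ ($f = 2 \left(8 - 11\right) \left(-35 - \frac{1}{7}\right) = 2 \left(8 - 11\right) \left(- \frac{246}{7}\right) = 2 \left(\left(-3\right) \left(- \frac{246}{7}\right)\right) = 2 \cdot \frac{738}{7} = \frac{1476}{7} \approx 210.86$)
$\frac{f}{R} = \frac{1476}{7 \cdot 47961} = \frac{1476}{7} \cdot \frac{1}{47961} = \frac{164}{37303}$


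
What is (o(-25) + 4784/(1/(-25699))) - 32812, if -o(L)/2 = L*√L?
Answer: -122976828 + 250*I ≈ -1.2298e+8 + 250.0*I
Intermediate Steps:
o(L) = -2*L^(3/2) (o(L) = -2*L*√L = -2*L^(3/2))
(o(-25) + 4784/(1/(-25699))) - 32812 = (-(-250)*I + 4784/(1/(-25699))) - 32812 = (-(-250)*I + 4784/(-1/25699)) - 32812 = (250*I + 4784*(-25699)) - 32812 = (250*I - 122944016) - 32812 = (-122944016 + 250*I) - 32812 = -122976828 + 250*I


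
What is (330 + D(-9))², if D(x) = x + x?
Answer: 97344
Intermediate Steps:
D(x) = 2*x
(330 + D(-9))² = (330 + 2*(-9))² = (330 - 18)² = 312² = 97344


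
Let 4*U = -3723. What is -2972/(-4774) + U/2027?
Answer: 3161687/19353796 ≈ 0.16336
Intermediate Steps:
U = -3723/4 (U = (¼)*(-3723) = -3723/4 ≈ -930.75)
-2972/(-4774) + U/2027 = -2972/(-4774) - 3723/4/2027 = -2972*(-1/4774) - 3723/4*1/2027 = 1486/2387 - 3723/8108 = 3161687/19353796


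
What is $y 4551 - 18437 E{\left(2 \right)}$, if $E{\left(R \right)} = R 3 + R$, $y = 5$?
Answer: $-124741$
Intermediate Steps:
$E{\left(R \right)} = 4 R$ ($E{\left(R \right)} = 3 R + R = 4 R$)
$y 4551 - 18437 E{\left(2 \right)} = 5 \cdot 4551 - 18437 \cdot 4 \cdot 2 = 22755 - 147496 = -124741$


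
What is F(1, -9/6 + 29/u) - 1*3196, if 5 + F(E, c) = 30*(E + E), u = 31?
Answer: -3141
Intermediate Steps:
F(E, c) = -5 + 60*E (F(E, c) = -5 + 30*(E + E) = -5 + 30*(2*E) = -5 + 60*E)
F(1, -9/6 + 29/u) - 1*3196 = (-5 + 60*1) - 1*3196 = (-5 + 60) - 3196 = 55 - 3196 = -3141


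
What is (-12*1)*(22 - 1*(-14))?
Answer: -432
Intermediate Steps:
(-12*1)*(22 - 1*(-14)) = -12*(22 + 14) = -12*36 = -432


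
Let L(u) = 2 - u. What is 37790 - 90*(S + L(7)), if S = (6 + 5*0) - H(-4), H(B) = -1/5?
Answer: 37682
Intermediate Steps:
H(B) = -1/5 (H(B) = -1*1/5 = -1/5)
S = 31/5 (S = (6 + 5*0) - 1*(-1/5) = (6 + 0) + 1/5 = 6 + 1/5 = 31/5 ≈ 6.2000)
37790 - 90*(S + L(7)) = 37790 - 90*(31/5 + (2 - 1*7)) = 37790 - 90*(31/5 + (2 - 7)) = 37790 - 90*(31/5 - 5) = 37790 - 90*6/5 = 37790 - 108 = 37682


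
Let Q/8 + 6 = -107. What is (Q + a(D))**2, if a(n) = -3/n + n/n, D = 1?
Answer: 820836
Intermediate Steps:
Q = -904 (Q = -48 + 8*(-107) = -48 - 856 = -904)
a(n) = 1 - 3/n (a(n) = -3/n + 1 = 1 - 3/n)
(Q + a(D))**2 = (-904 + (-3 + 1)/1)**2 = (-904 + 1*(-2))**2 = (-904 - 2)**2 = (-906)**2 = 820836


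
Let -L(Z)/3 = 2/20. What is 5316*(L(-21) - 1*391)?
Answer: -10400754/5 ≈ -2.0802e+6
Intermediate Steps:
L(Z) = -3/10 (L(Z) = -6/20 = -3*1/10 = -3/10)
5316*(L(-21) - 1*391) = 5316*(-3/10 - 1*391) = 5316*(-3/10 - 391) = 5316*(-3913/10) = -10400754/5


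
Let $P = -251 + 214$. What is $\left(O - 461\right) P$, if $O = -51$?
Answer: $18944$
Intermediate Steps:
$P = -37$
$\left(O - 461\right) P = \left(-51 - 461\right) \left(-37\right) = \left(-512\right) \left(-37\right) = 18944$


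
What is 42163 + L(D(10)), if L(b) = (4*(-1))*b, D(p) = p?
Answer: 42123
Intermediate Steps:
L(b) = -4*b
42163 + L(D(10)) = 42163 - 4*10 = 42163 - 40 = 42123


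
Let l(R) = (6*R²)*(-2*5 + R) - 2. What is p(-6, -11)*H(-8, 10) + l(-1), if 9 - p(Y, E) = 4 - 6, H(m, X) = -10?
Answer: -178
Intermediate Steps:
l(R) = -2 + 6*R²*(-10 + R) (l(R) = (6*R²)*(-10 + R) - 2 = 6*R²*(-10 + R) - 2 = -2 + 6*R²*(-10 + R))
p(Y, E) = 11 (p(Y, E) = 9 - (4 - 6) = 9 - 1*(-2) = 9 + 2 = 11)
p(-6, -11)*H(-8, 10) + l(-1) = 11*(-10) + (-2 - 60*(-1)² + 6*(-1)³) = -110 + (-2 - 60*1 + 6*(-1)) = -110 + (-2 - 60 - 6) = -110 - 68 = -178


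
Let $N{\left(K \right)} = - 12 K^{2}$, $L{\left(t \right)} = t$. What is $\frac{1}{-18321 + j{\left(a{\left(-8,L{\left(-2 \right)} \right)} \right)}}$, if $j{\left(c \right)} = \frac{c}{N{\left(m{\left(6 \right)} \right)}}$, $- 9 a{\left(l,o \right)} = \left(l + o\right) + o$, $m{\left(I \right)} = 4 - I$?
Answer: $- \frac{36}{659557} \approx -5.4582 \cdot 10^{-5}$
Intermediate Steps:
$a{\left(l,o \right)} = - \frac{2 o}{9} - \frac{l}{9}$ ($a{\left(l,o \right)} = - \frac{\left(l + o\right) + o}{9} = - \frac{l + 2 o}{9} = - \frac{2 o}{9} - \frac{l}{9}$)
$j{\left(c \right)} = - \frac{c}{48}$ ($j{\left(c \right)} = \frac{c}{\left(-12\right) \left(4 - 6\right)^{2}} = \frac{c}{\left(-12\right) \left(-2\right)^{2}} = \frac{c}{\left(-12\right) 4} = \frac{c}{-48} = c \left(- \frac{1}{48}\right) = - \frac{c}{48}$)
$\frac{1}{-18321 + j{\left(a{\left(-8,L{\left(-2 \right)} \right)} \right)}} = \frac{1}{-18321 - \frac{\left(- \frac{2}{9}\right) \left(-2\right) - - \frac{8}{9}}{48}} = \frac{1}{-18321 - \frac{\frac{4}{9} + \frac{8}{9}}{48}} = \frac{1}{-18321 - \frac{1}{36}} = \frac{1}{- \frac{659557}{36}} = - \frac{36}{659557}$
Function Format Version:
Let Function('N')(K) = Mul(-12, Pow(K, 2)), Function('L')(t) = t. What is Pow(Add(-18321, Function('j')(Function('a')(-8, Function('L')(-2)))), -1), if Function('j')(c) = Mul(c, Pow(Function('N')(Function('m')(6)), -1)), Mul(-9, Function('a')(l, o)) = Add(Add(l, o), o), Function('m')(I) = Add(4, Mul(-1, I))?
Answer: Rational(-36, 659557) ≈ -5.4582e-5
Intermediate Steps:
Function('a')(l, o) = Add(Mul(Rational(-2, 9), o), Mul(Rational(-1, 9), l)) (Function('a')(l, o) = Mul(Rational(-1, 9), Add(Add(l, o), o)) = Mul(Rational(-1, 9), Add(l, Mul(2, o))) = Add(Mul(Rational(-2, 9), o), Mul(Rational(-1, 9), l)))
Function('j')(c) = Mul(Rational(-1, 48), c) (Function('j')(c) = Mul(c, Pow(Mul(-12, Pow(Add(4, Mul(-1, 6)), 2)), -1)) = Mul(c, Pow(Mul(-12, Pow(Add(4, -6), 2)), -1)) = Mul(c, Pow(Mul(-12, Pow(-2, 2)), -1)) = Mul(c, Pow(Mul(-12, 4), -1)) = Mul(c, Pow(-48, -1)) = Mul(c, Rational(-1, 48)) = Mul(Rational(-1, 48), c))
Pow(Add(-18321, Function('j')(Function('a')(-8, Function('L')(-2)))), -1) = Pow(Add(-18321, Mul(Rational(-1, 48), Add(Mul(Rational(-2, 9), -2), Mul(Rational(-1, 9), -8)))), -1) = Pow(Add(-18321, Mul(Rational(-1, 48), Add(Rational(4, 9), Rational(8, 9)))), -1) = Pow(Add(-18321, Mul(Rational(-1, 48), Rational(4, 3))), -1) = Pow(Add(-18321, Rational(-1, 36)), -1) = Pow(Rational(-659557, 36), -1) = Rational(-36, 659557)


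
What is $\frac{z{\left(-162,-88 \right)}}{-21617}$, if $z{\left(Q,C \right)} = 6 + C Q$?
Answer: $- \frac{14262}{21617} \approx -0.65976$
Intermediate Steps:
$\frac{z{\left(-162,-88 \right)}}{-21617} = \frac{6 - -14256}{-21617} = \left(6 + 14256\right) \left(- \frac{1}{21617}\right) = 14262 \left(- \frac{1}{21617}\right) = - \frac{14262}{21617}$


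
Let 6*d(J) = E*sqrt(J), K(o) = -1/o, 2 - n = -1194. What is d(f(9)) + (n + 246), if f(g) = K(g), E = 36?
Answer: 1442 + 2*I ≈ 1442.0 + 2.0*I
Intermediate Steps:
n = 1196 (n = 2 - 1*(-1194) = 2 + 1194 = 1196)
f(g) = -1/g
d(J) = 6*sqrt(J) (d(J) = (36*sqrt(J))/6 = 6*sqrt(J))
d(f(9)) + (n + 246) = 6*sqrt(-1/9) + (1196 + 246) = 6*sqrt(-1*1/9) + 1442 = 6*sqrt(-1/9) + 1442 = 6*(I/3) + 1442 = 2*I + 1442 = 1442 + 2*I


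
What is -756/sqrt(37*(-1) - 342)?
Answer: 756*I*sqrt(379)/379 ≈ 38.833*I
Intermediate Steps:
-756/sqrt(37*(-1) - 342) = -756/sqrt(-37 - 342) = -756*(-I*sqrt(379)/379) = -(-756)*I*sqrt(379)/379 = 756*I*sqrt(379)/379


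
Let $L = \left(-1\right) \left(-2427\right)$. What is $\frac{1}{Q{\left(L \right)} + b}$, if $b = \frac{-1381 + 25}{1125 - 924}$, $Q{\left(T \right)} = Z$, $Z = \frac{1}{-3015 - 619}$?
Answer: $- \frac{243478}{1642635} \approx -0.14822$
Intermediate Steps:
$L = 2427$
$Z = - \frac{1}{3634}$ ($Z = \frac{1}{-3634} = - \frac{1}{3634} \approx -0.00027518$)
$Q{\left(T \right)} = - \frac{1}{3634}$
$b = - \frac{452}{67}$ ($b = \frac{1}{201} \left(-1356\right) = - \frac{452}{67} \approx -6.7463$)
$\frac{1}{Q{\left(L \right)} + b} = \frac{1}{- \frac{1}{3634} - \frac{452}{67}} = \frac{1}{- \frac{1642635}{243478}} = - \frac{243478}{1642635}$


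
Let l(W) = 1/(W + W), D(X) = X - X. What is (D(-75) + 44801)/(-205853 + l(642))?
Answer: -57524484/264315251 ≈ -0.21764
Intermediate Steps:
D(X) = 0
l(W) = 1/(2*W)
(D(-75) + 44801)/(-205853 + l(642)) = (0 + 44801)/(-205853 + (½)/642) = 44801/(-205853 + (½)*(1/642)) = 44801/(-205853 + 1/1284) = 44801/(-264315251/1284) = 44801*(-1284/264315251) = -57524484/264315251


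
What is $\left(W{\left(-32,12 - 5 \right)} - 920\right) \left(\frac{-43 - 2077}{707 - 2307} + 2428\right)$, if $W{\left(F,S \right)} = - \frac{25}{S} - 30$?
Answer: $- \frac{129725955}{56} \approx -2.3165 \cdot 10^{6}$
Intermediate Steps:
$W{\left(F,S \right)} = -30 - \frac{25}{S}$ ($W{\left(F,S \right)} = - \frac{25}{S} - 30 = -30 - \frac{25}{S}$)
$\left(W{\left(-32,12 - 5 \right)} - 920\right) \left(\frac{-43 - 2077}{707 - 2307} + 2428\right) = \left(\left(-30 - \frac{25}{12 - 5}\right) - 920\right) \left(\frac{-43 - 2077}{707 - 2307} + 2428\right) = \left(\left(-30 - \frac{25}{12 - 5}\right) - 920\right) \left(- \frac{2120}{-1600} + 2428\right) = \left(\left(-30 - \frac{25}{7}\right) - 920\right) \left(\left(-2120\right) \left(- \frac{1}{1600}\right) + 2428\right) = \left(\left(-30 - \frac{25}{7}\right) - 920\right) \left(\frac{53}{40} + 2428\right) = \left(\left(-30 - \frac{25}{7}\right) - 920\right) \frac{97173}{40} = \left(- \frac{235}{7} - 920\right) \frac{97173}{40} = \left(- \frac{6675}{7}\right) \frac{97173}{40} = - \frac{129725955}{56}$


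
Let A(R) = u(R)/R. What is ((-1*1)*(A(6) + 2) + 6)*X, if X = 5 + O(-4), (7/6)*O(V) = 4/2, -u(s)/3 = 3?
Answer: 517/14 ≈ 36.929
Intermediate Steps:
u(s) = -9 (u(s) = -3*3 = -9)
O(V) = 12/7 (O(V) = 6*(4/2)/7 = 6*(4*(½))/7 = (6/7)*2 = 12/7)
A(R) = -9/R
X = 47/7 (X = 5 + 12/7 = 47/7 ≈ 6.7143)
((-1*1)*(A(6) + 2) + 6)*X = ((-1*1)*(-9/6 + 2) + 6)*(47/7) = (-(-9*⅙ + 2) + 6)*(47/7) = (-(-3/2 + 2) + 6)*(47/7) = (-1*½ + 6)*(47/7) = (-½ + 6)*(47/7) = (11/2)*(47/7) = 517/14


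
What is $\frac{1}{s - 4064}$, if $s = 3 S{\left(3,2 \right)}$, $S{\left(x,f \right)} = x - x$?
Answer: $- \frac{1}{4064} \approx -0.00024606$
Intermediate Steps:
$S{\left(x,f \right)} = 0$
$s = 0$ ($s = 3 \cdot 0 = 0$)
$\frac{1}{s - 4064} = \frac{1}{0 - 4064} = \frac{1}{-4064} = - \frac{1}{4064}$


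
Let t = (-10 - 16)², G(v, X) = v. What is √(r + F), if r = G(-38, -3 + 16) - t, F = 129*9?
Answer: √447 ≈ 21.142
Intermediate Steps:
t = 676 (t = (-26)² = 676)
F = 1161
r = -714 (r = -38 - 1*676 = -38 - 676 = -714)
√(r + F) = √(-714 + 1161) = √447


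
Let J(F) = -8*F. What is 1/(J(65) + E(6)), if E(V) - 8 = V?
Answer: -1/506 ≈ -0.0019763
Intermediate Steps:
E(V) = 8 + V
1/(J(65) + E(6)) = 1/(-8*65 + (8 + 6)) = 1/(-520 + 14) = 1/(-506) = -1/506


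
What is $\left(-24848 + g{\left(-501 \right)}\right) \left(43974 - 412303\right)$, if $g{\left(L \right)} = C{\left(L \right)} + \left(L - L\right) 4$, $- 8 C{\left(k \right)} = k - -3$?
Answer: $\frac{36517242047}{4} \approx 9.1293 \cdot 10^{9}$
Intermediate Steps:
$C{\left(k \right)} = - \frac{3}{8} - \frac{k}{8}$ ($C{\left(k \right)} = - \frac{k - -3}{8} = - \frac{k + 3}{8} = - \frac{3 + k}{8} = - \frac{3}{8} - \frac{k}{8}$)
$g{\left(L \right)} = - \frac{3}{8} - \frac{L}{8}$ ($g{\left(L \right)} = \left(- \frac{3}{8} - \frac{L}{8}\right) + \left(L - L\right) 4 = \left(- \frac{3}{8} - \frac{L}{8}\right) + 0 \cdot 4 = \left(- \frac{3}{8} - \frac{L}{8}\right) + 0 = - \frac{3}{8} - \frac{L}{8}$)
$\left(-24848 + g{\left(-501 \right)}\right) \left(43974 - 412303\right) = \left(-24848 - - \frac{249}{4}\right) \left(43974 - 412303\right) = \left(-24848 + \left(- \frac{3}{8} + \frac{501}{8}\right)\right) \left(-368329\right) = \left(-24848 + \frac{249}{4}\right) \left(-368329\right) = \left(- \frac{99143}{4}\right) \left(-368329\right) = \frac{36517242047}{4}$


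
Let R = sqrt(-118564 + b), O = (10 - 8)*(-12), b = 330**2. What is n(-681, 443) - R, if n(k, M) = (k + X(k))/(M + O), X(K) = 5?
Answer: -676/419 - 8*I*sqrt(151) ≈ -1.6134 - 98.306*I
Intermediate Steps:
b = 108900
O = -24 (O = 2*(-12) = -24)
R = 8*I*sqrt(151) (R = sqrt(-118564 + 108900) = sqrt(-9664) = 8*I*sqrt(151) ≈ 98.306*I)
n(k, M) = (5 + k)/(-24 + M) (n(k, M) = (k + 5)/(M - 24) = (5 + k)/(-24 + M))
n(-681, 443) - R = (5 - 681)/(-24 + 443) - 8*I*sqrt(151) = -676/419 - 8*I*sqrt(151)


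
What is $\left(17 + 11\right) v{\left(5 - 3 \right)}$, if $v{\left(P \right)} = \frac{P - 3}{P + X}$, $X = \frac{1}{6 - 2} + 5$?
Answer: $- \frac{112}{29} \approx -3.8621$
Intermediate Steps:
$X = \frac{21}{4}$ ($X = \frac{1}{4} + 5 = \frac{21}{4} \approx 5.25$)
$v{\left(P \right)} = \frac{-3 + P}{\frac{21}{4} + P}$ ($v{\left(P \right)} = \frac{P - 3}{P + \frac{21}{4}} = \frac{-3 + P}{\frac{21}{4} + P}$)
$\left(17 + 11\right) v{\left(5 - 3 \right)} = \left(17 + 11\right) \frac{4 \left(-3 + \left(5 - 3\right)\right)}{21 + 4 \left(5 - 3\right)} = 28 \frac{4 \left(-3 + \left(5 - 3\right)\right)}{21 + 4 \left(5 - 3\right)} = 28 \frac{4 \left(-3 + 2\right)}{21 + 4 \cdot 2} = 28 \cdot 4 \frac{1}{21 + 8} \left(-1\right) = 28 \cdot 4 \cdot \frac{1}{29} \left(-1\right) = 28 \left(- \frac{4}{29}\right) = - \frac{112}{29}$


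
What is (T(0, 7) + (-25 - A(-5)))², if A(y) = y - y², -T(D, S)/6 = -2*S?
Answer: 7921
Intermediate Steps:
T(D, S) = 12*S (T(D, S) = -(-12)*S = 12*S)
(T(0, 7) + (-25 - A(-5)))² = (12*7 + (-25 - (-5)*(1 - 1*(-5))))² = (84 + (-25 - (-5)*(1 + 5)))² = (84 + (-25 - (-5)*6))² = (84 + (-25 - 1*(-30)))² = (84 + (-25 + 30))² = (84 + 5)² = 89² = 7921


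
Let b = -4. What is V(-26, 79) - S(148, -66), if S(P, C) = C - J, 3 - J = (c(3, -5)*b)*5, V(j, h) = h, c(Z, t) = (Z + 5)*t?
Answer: -652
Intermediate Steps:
c(Z, t) = t*(5 + Z) (c(Z, t) = (5 + Z)*t = t*(5 + Z))
J = -797 (J = 3 - -5*(5 + 3)*(-4)*5 = 3 - -5*8*(-4)*5 = 3 - (-40*(-4))*5 = 3 - 160*5 = 3 - 1*800 = 3 - 800 = -797)
S(P, C) = 797 + C (S(P, C) = C - 1*(-797) = C + 797 = 797 + C)
V(-26, 79) - S(148, -66) = 79 - (797 - 66) = 79 - 1*731 = 79 - 731 = -652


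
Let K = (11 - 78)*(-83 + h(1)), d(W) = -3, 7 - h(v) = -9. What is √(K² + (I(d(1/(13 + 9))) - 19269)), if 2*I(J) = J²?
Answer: √80527426/2 ≈ 4486.9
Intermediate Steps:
h(v) = 16 (h(v) = 7 - 1*(-9) = 7 + 9 = 16)
I(J) = J²/2
K = 4489 (K = (11 - 78)*(-83 + 16) = -67*(-67) = 4489)
√(K² + (I(d(1/(13 + 9))) - 19269)) = √(4489² + ((½)*(-3)² - 19269)) = √(20151121 + ((½)*9 - 19269)) = √(20151121 + (9/2 - 19269)) = √(20151121 - 38529/2) = √(40263713/2) = √80527426/2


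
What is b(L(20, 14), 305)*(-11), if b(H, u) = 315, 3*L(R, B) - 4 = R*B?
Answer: -3465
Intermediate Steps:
L(R, B) = 4/3 + B*R/3 (L(R, B) = 4/3 + (R*B)/3 = 4/3 + (B*R)/3 = 4/3 + B*R/3)
b(L(20, 14), 305)*(-11) = 315*(-11) = -3465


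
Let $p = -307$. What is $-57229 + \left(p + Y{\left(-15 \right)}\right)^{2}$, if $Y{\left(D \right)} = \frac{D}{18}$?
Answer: $\frac{1351165}{36} \approx 37532.0$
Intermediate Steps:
$Y{\left(D \right)} = \frac{D}{18}$ ($Y{\left(D \right)} = D \frac{1}{18} = \frac{D}{18}$)
$-57229 + \left(p + Y{\left(-15 \right)}\right)^{2} = -57229 + \left(-307 + \frac{1}{18} \left(-15\right)\right)^{2} = -57229 + \left(-307 - \frac{5}{6}\right)^{2} = -57229 + \left(- \frac{1847}{6}\right)^{2} = -57229 + \frac{3411409}{36} = \frac{1351165}{36}$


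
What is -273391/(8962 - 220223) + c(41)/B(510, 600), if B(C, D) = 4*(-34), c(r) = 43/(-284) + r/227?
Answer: 126136749995/97487478112 ≈ 1.2939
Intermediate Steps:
c(r) = -43/284 + r/227 (c(r) = 43*(-1/284) + r*(1/227) = -43/284 + r/227)
B(C, D) = -136
-273391/(8962 - 220223) + c(41)/B(510, 600) = -273391/(8962 - 220223) + (-43/284 + (1/227)*41)/(-136) = -273391/(-211261) + (-43/284 + 41/227)*(-1/136) = -273391*(-1/211261) + (1883/64468)*(-1/136) = 14389/11119 - 1883/8767648 = 126136749995/97487478112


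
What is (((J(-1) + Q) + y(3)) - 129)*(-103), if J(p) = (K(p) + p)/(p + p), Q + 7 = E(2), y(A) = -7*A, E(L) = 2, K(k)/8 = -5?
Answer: 27707/2 ≈ 13854.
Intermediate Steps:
K(k) = -40 (K(k) = 8*(-5) = -40)
Q = -5 (Q = -7 + 2 = -5)
J(p) = (-40 + p)/(2*p) (J(p) = (-40 + p)/(p + p) = (-40 + p)/((2*p)) = (-40 + p)*(1/(2*p)) = (-40 + p)/(2*p))
(((J(-1) + Q) + y(3)) - 129)*(-103) = ((((½)*(-40 - 1)/(-1) - 5) - 7*3) - 129)*(-103) = ((((½)*(-1)*(-41) - 5) - 21) - 129)*(-103) = (((41/2 - 5) - 21) - 129)*(-103) = ((31/2 - 21) - 129)*(-103) = (-11/2 - 129)*(-103) = -269/2*(-103) = 27707/2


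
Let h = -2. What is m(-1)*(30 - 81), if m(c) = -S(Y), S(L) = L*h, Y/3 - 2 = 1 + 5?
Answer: -2448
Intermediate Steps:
Y = 24 (Y = 6 + 3*(1 + 5) = 6 + 3*6 = 6 + 18 = 24)
S(L) = -2*L (S(L) = L*(-2) = -2*L)
m(c) = 48 (m(c) = -(-2)*24 = -1*(-48) = 48)
m(-1)*(30 - 81) = 48*(30 - 81) = 48*(-51) = -2448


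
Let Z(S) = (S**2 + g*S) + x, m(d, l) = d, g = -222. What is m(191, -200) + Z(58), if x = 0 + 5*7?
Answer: -9286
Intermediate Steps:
x = 35 (x = 0 + 35 = 35)
Z(S) = 35 + S**2 - 222*S (Z(S) = (S**2 - 222*S) + 35 = 35 + S**2 - 222*S)
m(191, -200) + Z(58) = 191 + (35 + 58**2 - 222*58) = 191 + (35 + 3364 - 12876) = 191 - 9477 = -9286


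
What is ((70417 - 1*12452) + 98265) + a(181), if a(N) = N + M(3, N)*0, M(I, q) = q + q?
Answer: 156411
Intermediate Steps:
M(I, q) = 2*q
a(N) = N (a(N) = N + (2*N)*0 = N + 0 = N)
((70417 - 1*12452) + 98265) + a(181) = ((70417 - 1*12452) + 98265) + 181 = ((70417 - 12452) + 98265) + 181 = (57965 + 98265) + 181 = 156230 + 181 = 156411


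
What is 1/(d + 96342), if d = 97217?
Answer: 1/193559 ≈ 5.1664e-6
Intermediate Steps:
1/(d + 96342) = 1/(97217 + 96342) = 1/193559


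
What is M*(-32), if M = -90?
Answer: 2880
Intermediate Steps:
M*(-32) = -90*(-32) = 2880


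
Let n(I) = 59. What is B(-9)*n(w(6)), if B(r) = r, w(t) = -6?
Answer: -531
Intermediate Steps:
B(-9)*n(w(6)) = -9*59 = -531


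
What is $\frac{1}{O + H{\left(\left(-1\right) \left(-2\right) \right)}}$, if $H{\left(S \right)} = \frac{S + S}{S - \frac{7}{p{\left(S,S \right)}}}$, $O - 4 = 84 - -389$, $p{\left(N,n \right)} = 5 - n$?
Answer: $\frac{1}{465} \approx 0.0021505$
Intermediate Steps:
$O = 477$ ($O = 4 + \left(84 - -389\right) = 4 + \left(84 + 389\right) = 4 + 473 = 477$)
$H{\left(S \right)} = \frac{2 S}{S - \frac{7}{5 - S}}$ ($H{\left(S \right)} = \frac{S + S}{S - \frac{7}{5 - S}} = \frac{2 S}{S - \frac{7}{5 - S}}$)
$\frac{1}{O + H{\left(\left(-1\right) \left(-2\right) \right)}} = \frac{1}{477 + \frac{2 \left(\left(-1\right) \left(-2\right)\right) \left(-5 - -2\right)}{7 + \left(-1\right) \left(-2\right) \left(-5 - -2\right)}} = \frac{1}{477 + 2 \cdot 2 \frac{1}{7 + 2 \left(-5 + 2\right)} \left(-5 + 2\right)} = \frac{1}{477 + 2 \cdot 2 \frac{1}{7 + 2 \left(-3\right)} \left(-3\right)} = \frac{1}{477 + 2 \cdot 2 \frac{1}{7 - 6} \left(-3\right)} = \frac{1}{477 + 2 \cdot 2 \cdot 1^{-1} \left(-3\right)} = \frac{1}{477 + 2 \cdot 2 \cdot 1 \left(-3\right)} = \frac{1}{477 - 12} = \frac{1}{465}$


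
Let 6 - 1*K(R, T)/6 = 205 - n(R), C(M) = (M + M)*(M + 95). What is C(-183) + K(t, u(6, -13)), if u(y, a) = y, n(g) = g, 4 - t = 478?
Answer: 28170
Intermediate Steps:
t = -474 (t = 4 - 1*478 = 4 - 478 = -474)
C(M) = 2*M*(95 + M) (C(M) = (2*M)*(95 + M) = 2*M*(95 + M))
K(R, T) = -1194 + 6*R (K(R, T) = 36 - 6*(205 - R) = 36 + (-1230 + 6*R) = -1194 + 6*R)
C(-183) + K(t, u(6, -13)) = 2*(-183)*(95 - 183) + (-1194 + 6*(-474)) = 2*(-183)*(-88) + (-1194 - 2844) = 32208 - 4038 = 28170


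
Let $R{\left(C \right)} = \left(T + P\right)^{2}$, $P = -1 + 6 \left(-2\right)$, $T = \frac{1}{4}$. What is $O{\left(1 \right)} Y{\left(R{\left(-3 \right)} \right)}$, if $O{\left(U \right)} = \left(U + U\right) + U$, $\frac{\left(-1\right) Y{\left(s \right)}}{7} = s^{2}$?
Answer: $- \frac{142069221}{256} \approx -5.5496 \cdot 10^{5}$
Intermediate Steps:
$T = \frac{1}{4} \approx 0.25$
$P = -13$ ($P = -1 - 12 = -13$)
$R{\left(C \right)} = \frac{2601}{16}$ ($R{\left(C \right)} = \left(\frac{1}{4} - 13\right)^{2} = \left(- \frac{51}{4}\right)^{2} = \frac{2601}{16}$)
$Y{\left(s \right)} = - 7 s^{2}$
$O{\left(U \right)} = 3 U$ ($O{\left(U \right)} = 2 U + U = 3 U$)
$O{\left(1 \right)} Y{\left(R{\left(-3 \right)} \right)} = 3 \cdot 1 \left(- 7 \left(\frac{2601}{16}\right)^{2}\right) = 3 \left(\left(-7\right) \frac{6765201}{256}\right) = 3 \left(- \frac{47356407}{256}\right) = - \frac{142069221}{256}$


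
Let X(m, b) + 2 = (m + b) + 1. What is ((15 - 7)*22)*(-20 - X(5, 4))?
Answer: -4928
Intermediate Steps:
X(m, b) = -1 + b + m (X(m, b) = -2 + ((m + b) + 1) = -2 + ((b + m) + 1) = -2 + (1 + b + m) = -1 + b + m)
((15 - 7)*22)*(-20 - X(5, 4)) = ((15 - 7)*22)*(-20 - (-1 + 4 + 5)) = (8*22)*(-20 - 1*8) = 176*(-20 - 8) = 176*(-28) = -4928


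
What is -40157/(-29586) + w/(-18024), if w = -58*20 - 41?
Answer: 126553759/88876344 ≈ 1.4239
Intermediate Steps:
w = -1201 (w = -1160 - 41 = -1201)
-40157/(-29586) + w/(-18024) = -40157/(-29586) - 1201/(-18024) = -40157*(-1/29586) - 1201*(-1/18024) = 40157/29586 + 1201/18024 = 126553759/88876344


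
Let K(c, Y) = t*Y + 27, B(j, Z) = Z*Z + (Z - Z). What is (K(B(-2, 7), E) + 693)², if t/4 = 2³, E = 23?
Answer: 2119936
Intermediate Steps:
t = 32 (t = 4*2³ = 4*8 = 32)
B(j, Z) = Z² (B(j, Z) = Z² + 0 = Z²)
K(c, Y) = 27 + 32*Y (K(c, Y) = 32*Y + 27 = 27 + 32*Y)
(K(B(-2, 7), E) + 693)² = ((27 + 32*23) + 693)² = ((27 + 736) + 693)² = (763 + 693)² = 1456² = 2119936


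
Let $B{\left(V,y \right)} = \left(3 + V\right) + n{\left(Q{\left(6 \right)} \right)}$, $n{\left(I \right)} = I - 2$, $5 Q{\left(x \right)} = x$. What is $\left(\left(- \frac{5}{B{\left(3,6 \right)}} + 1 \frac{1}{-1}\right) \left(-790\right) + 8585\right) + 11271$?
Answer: $\frac{278273}{13} \approx 21406.0$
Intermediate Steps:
$Q{\left(x \right)} = \frac{x}{5}$
$n{\left(I \right)} = -2 + I$
$B{\left(V,y \right)} = \frac{11}{5} + V$ ($B{\left(V,y \right)} = \left(3 + V\right) + \left(-2 + \frac{1}{5} \cdot 6\right) = \left(3 + V\right) + \left(-2 + \frac{6}{5}\right) = \left(3 + V\right) - \frac{4}{5} = \frac{11}{5} + V$)
$\left(\left(- \frac{5}{B{\left(3,6 \right)}} + 1 \frac{1}{-1}\right) \left(-790\right) + 8585\right) + 11271 = \left(\left(- \frac{5}{\frac{11}{5} + 3} + 1 \frac{1}{-1}\right) \left(-790\right) + 8585\right) + 11271 = \left(\left(- \frac{5}{\frac{26}{5}} + 1 \left(-1\right)\right) \left(-790\right) + 8585\right) + 11271 = \left(\left(\left(-5\right) \frac{5}{26} - 1\right) \left(-790\right) + 8585\right) + 11271 = \left(\left(- \frac{25}{26} - 1\right) \left(-790\right) + 8585\right) + 11271 = \left(\left(- \frac{51}{26}\right) \left(-790\right) + 8585\right) + 11271 = \left(\frac{20145}{13} + 8585\right) + 11271 = \frac{131750}{13} + 11271 = \frac{278273}{13}$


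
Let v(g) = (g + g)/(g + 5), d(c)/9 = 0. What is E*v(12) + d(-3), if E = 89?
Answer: 2136/17 ≈ 125.65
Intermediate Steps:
d(c) = 0 (d(c) = 9*0 = 0)
v(g) = 2*g/(5 + g) (v(g) = (2*g)/(5 + g) = 2*g/(5 + g))
E*v(12) + d(-3) = 89*(2*12/(5 + 12)) + 0 = 89*(2*12/17) + 0 = 89*(2*12*(1/17)) + 0 = 89*(24/17) + 0 = 2136/17 + 0 = 2136/17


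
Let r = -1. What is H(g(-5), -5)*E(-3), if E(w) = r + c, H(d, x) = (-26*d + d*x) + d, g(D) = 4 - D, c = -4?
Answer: 1350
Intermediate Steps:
H(d, x) = -25*d + d*x
E(w) = -5 (E(w) = -1 - 4 = -5)
H(g(-5), -5)*E(-3) = ((4 - 1*(-5))*(-25 - 5))*(-5) = ((4 + 5)*(-30))*(-5) = (9*(-30))*(-5) = -270*(-5) = 1350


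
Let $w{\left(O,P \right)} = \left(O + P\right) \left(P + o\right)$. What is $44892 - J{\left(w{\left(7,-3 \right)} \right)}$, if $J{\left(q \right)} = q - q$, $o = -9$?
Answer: $44892$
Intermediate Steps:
$w{\left(O,P \right)} = \left(-9 + P\right) \left(O + P\right)$ ($w{\left(O,P \right)} = \left(O + P\right) \left(P - 9\right) = \left(O + P\right) \left(-9 + P\right) = \left(-9 + P\right) \left(O + P\right)$)
$J{\left(q \right)} = 0$
$44892 - J{\left(w{\left(7,-3 \right)} \right)} = 44892 - 0 = 44892 + 0 = 44892$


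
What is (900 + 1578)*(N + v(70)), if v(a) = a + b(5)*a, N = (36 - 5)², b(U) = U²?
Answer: 6891318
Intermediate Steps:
N = 961 (N = 31² = 961)
v(a) = 26*a (v(a) = a + 5²*a = a + 25*a = 26*a)
(900 + 1578)*(N + v(70)) = (900 + 1578)*(961 + 26*70) = 2478*(961 + 1820) = 2478*2781 = 6891318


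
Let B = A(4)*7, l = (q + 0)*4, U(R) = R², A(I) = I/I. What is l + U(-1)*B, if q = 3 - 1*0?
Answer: 19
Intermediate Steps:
q = 3 (q = 3 + 0 = 3)
A(I) = 1
l = 12 (l = (3 + 0)*4 = 3*4 = 12)
B = 7 (B = 1*7 = 7)
l + U(-1)*B = 12 + (-1)²*7 = 12 + 1*7 = 12 + 7 = 19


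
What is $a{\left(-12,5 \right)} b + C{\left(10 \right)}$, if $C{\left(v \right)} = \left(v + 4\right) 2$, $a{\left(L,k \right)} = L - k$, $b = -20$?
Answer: $368$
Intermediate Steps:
$C{\left(v \right)} = 8 + 2 v$ ($C{\left(v \right)} = \left(4 + v\right) 2 = 8 + 2 v$)
$a{\left(-12,5 \right)} b + C{\left(10 \right)} = \left(-12 - 5\right) \left(-20\right) + \left(8 + 2 \cdot 10\right) = \left(-12 - 5\right) \left(-20\right) + \left(8 + 20\right) = \left(-17\right) \left(-20\right) + 28 = 340 + 28 = 368$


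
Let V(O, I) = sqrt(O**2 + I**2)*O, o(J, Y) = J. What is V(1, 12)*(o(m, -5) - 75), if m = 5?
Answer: -70*sqrt(145) ≈ -842.91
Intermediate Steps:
V(O, I) = O*sqrt(I**2 + O**2) (V(O, I) = sqrt(I**2 + O**2)*O = O*sqrt(I**2 + O**2))
V(1, 12)*(o(m, -5) - 75) = (1*sqrt(12**2 + 1**2))*(5 - 75) = (1*sqrt(144 + 1))*(-70) = (1*sqrt(145))*(-70) = sqrt(145)*(-70) = -70*sqrt(145)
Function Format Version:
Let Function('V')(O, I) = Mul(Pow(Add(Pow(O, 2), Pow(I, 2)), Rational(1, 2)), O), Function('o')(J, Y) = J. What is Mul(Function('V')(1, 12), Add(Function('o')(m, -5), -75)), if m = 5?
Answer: Mul(-70, Pow(145, Rational(1, 2))) ≈ -842.91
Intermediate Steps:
Function('V')(O, I) = Mul(O, Pow(Add(Pow(I, 2), Pow(O, 2)), Rational(1, 2))) (Function('V')(O, I) = Mul(Pow(Add(Pow(I, 2), Pow(O, 2)), Rational(1, 2)), O) = Mul(O, Pow(Add(Pow(I, 2), Pow(O, 2)), Rational(1, 2))))
Mul(Function('V')(1, 12), Add(Function('o')(m, -5), -75)) = Mul(Mul(1, Pow(Add(Pow(12, 2), Pow(1, 2)), Rational(1, 2))), Add(5, -75)) = Mul(Mul(1, Pow(Add(144, 1), Rational(1, 2))), -70) = Mul(Mul(1, Pow(145, Rational(1, 2))), -70) = Mul(Pow(145, Rational(1, 2)), -70) = Mul(-70, Pow(145, Rational(1, 2)))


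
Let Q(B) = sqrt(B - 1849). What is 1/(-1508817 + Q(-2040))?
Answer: -1508817/2276528743378 - I*sqrt(3889)/2276528743378 ≈ -6.6277e-7 - 2.7393e-11*I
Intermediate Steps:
Q(B) = sqrt(-1849 + B)
1/(-1508817 + Q(-2040)) = 1/(-1508817 + sqrt(-1849 - 2040)) = 1/(-1508817 + sqrt(-3889)) = 1/(-1508817 + I*sqrt(3889))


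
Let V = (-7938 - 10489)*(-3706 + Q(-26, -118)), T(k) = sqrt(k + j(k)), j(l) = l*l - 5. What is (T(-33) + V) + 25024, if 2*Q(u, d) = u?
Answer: 68555037 + sqrt(1051) ≈ 6.8555e+7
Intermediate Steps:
Q(u, d) = u/2
j(l) = -5 + l**2 (j(l) = l**2 - 5 = -5 + l**2)
T(k) = sqrt(-5 + k + k**2) (T(k) = sqrt(k + (-5 + k**2)) = sqrt(-5 + k + k**2))
V = 68530013 (V = (-7938 - 10489)*(-3706 + (1/2)*(-26)) = -18427*(-3706 - 13) = -18427*(-3719) = 68530013)
(T(-33) + V) + 25024 = (sqrt(-5 - 33 + (-33)**2) + 68530013) + 25024 = (sqrt(-5 - 33 + 1089) + 68530013) + 25024 = (sqrt(1051) + 68530013) + 25024 = (68530013 + sqrt(1051)) + 25024 = 68555037 + sqrt(1051)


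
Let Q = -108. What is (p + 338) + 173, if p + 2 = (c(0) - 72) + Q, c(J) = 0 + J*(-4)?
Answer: 329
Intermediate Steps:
c(J) = -4*J (c(J) = 0 - 4*J = -4*J)
p = -182 (p = -2 + ((-4*0 - 72) - 108) = -2 + ((0 - 72) - 108) = -2 + (-72 - 108) = -2 - 180 = -182)
(p + 338) + 173 = (-182 + 338) + 173 = 156 + 173 = 329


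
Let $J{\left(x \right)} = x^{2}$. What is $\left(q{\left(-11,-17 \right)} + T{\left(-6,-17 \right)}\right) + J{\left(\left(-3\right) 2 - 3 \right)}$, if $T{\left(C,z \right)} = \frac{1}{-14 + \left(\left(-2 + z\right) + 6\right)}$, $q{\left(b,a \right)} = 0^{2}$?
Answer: $\frac{2186}{27} \approx 80.963$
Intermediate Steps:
$q{\left(b,a \right)} = 0$
$T{\left(C,z \right)} = \frac{1}{-10 + z}$ ($T{\left(C,z \right)} = \frac{1}{-14 + \left(4 + z\right)} = \frac{1}{-10 + z}$)
$\left(q{\left(-11,-17 \right)} + T{\left(-6,-17 \right)}\right) + J{\left(\left(-3\right) 2 - 3 \right)} = \left(0 + \frac{1}{-10 - 17}\right) + \left(\left(-3\right) 2 - 3\right)^{2} = \left(0 + \frac{1}{-27}\right) + \left(-6 - 3\right)^{2} = \left(0 - \frac{1}{27}\right) + \left(-9\right)^{2} = - \frac{1}{27} + 81 = \frac{2186}{27}$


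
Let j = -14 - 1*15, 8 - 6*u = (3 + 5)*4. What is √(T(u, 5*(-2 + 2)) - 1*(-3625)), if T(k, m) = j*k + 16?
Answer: 17*√13 ≈ 61.294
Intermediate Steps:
u = -4 (u = 4/3 - (3 + 5)*4/6 = 4/3 - 4*4/3 = 4/3 - ⅙*32 = 4/3 - 16/3 = -4)
j = -29 (j = -14 - 15 = -29)
T(k, m) = 16 - 29*k (T(k, m) = -29*k + 16 = 16 - 29*k)
√(T(u, 5*(-2 + 2)) - 1*(-3625)) = √((16 - 29*(-4)) - 1*(-3625)) = √((16 + 116) + 3625) = √(132 + 3625) = √3757 = 17*√13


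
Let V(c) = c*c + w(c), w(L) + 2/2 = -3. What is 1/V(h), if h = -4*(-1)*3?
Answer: 1/140 ≈ 0.0071429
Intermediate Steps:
w(L) = -4 (w(L) = -1 - 3 = -4)
h = 12 (h = 4*3 = 12)
V(c) = -4 + c² (V(c) = c*c - 4 = c² - 4 = -4 + c²)
1/V(h) = 1/(-4 + 12²) = 1/(-4 + 144) = 1/140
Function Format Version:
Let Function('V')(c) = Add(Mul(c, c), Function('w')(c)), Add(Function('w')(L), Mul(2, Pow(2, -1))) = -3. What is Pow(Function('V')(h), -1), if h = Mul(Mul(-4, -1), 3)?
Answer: Rational(1, 140) ≈ 0.0071429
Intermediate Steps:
Function('w')(L) = -4 (Function('w')(L) = Add(-1, -3) = -4)
h = 12 (h = Mul(4, 3) = 12)
Function('V')(c) = Add(-4, Pow(c, 2)) (Function('V')(c) = Add(Mul(c, c), -4) = Add(Pow(c, 2), -4) = Add(-4, Pow(c, 2)))
Pow(Function('V')(h), -1) = Pow(Add(-4, Pow(12, 2)), -1) = Pow(Add(-4, 144), -1) = Pow(140, -1) = Rational(1, 140)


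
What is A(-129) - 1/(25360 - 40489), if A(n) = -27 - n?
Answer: 1543159/15129 ≈ 102.00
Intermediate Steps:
A(-129) - 1/(25360 - 40489) = (-27 - 1*(-129)) - 1/(25360 - 40489) = (-27 + 129) - 1/(-15129) = 102 - 1*(-1/15129) = 102 + 1/15129 = 1543159/15129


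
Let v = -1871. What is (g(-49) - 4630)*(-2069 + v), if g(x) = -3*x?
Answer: 17663020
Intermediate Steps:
(g(-49) - 4630)*(-2069 + v) = (-3*(-49) - 4630)*(-2069 - 1871) = (147 - 4630)*(-3940) = -4483*(-3940) = 17663020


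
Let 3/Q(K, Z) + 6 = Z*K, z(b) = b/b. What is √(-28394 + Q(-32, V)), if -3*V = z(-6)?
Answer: I*√5565098/14 ≈ 168.5*I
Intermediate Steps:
z(b) = 1
V = -⅓ (V = -⅓*1 = -⅓ ≈ -0.33333)
Q(K, Z) = 3/(-6 + K*Z) (Q(K, Z) = 3/(-6 + Z*K) = 3/(-6 + K*Z))
√(-28394 + Q(-32, V)) = √(-28394 + 3/(-6 - 32*(-⅓))) = √(-28394 + 3/(-6 + 32/3)) = √(-28394 + 3/(14/3)) = √(-28394 + 3*(3/14)) = √(-28394 + 9/14) = √(-397507/14) = I*√5565098/14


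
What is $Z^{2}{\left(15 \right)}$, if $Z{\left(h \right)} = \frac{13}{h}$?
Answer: $\frac{169}{225} \approx 0.75111$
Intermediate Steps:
$Z^{2}{\left(15 \right)} = \left(\frac{13}{15}\right)^{2} = \frac{169}{225}$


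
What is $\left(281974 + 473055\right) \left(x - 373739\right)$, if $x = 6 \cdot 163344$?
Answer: $457792958425$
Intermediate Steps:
$x = 980064$
$\left(281974 + 473055\right) \left(x - 373739\right) = \left(281974 + 473055\right) \left(980064 - 373739\right) = 755029 \cdot 606325 = 457792958425$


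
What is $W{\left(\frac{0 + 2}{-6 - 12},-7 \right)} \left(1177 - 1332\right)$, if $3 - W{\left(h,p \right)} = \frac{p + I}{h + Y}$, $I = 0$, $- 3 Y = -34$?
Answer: $- \frac{56730}{101} \approx -561.68$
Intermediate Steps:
$Y = \frac{34}{3}$ ($Y = \left(- \frac{1}{3}\right) \left(-34\right) = \frac{34}{3} \approx 11.333$)
$W{\left(h,p \right)} = 3 - \frac{p}{\frac{34}{3} + h}$ ($W{\left(h,p \right)} = 3 - \frac{p + 0}{h + \frac{34}{3}} = 3 - \frac{p}{\frac{34}{3} + h}$)
$W{\left(\frac{0 + 2}{-6 - 12},-7 \right)} \left(1177 - 1332\right) = \frac{3 \left(34 - -7 + 3 \frac{0 + 2}{-6 - 12}\right)}{34 + 3 \frac{0 + 2}{-6 - 12}} \left(1177 - 1332\right) = \frac{3 \left(34 + 7 + 3 \frac{2}{-18}\right)}{34 + 3 \frac{2}{-18}} \left(-155\right) = \frac{3 \left(34 + 7 + 3 \cdot 2 \left(- \frac{1}{18}\right)\right)}{34 + 3 \cdot 2 \left(- \frac{1}{18}\right)} \left(-155\right) = \frac{3 \left(34 + 7 + 3 \left(- \frac{1}{9}\right)\right)}{34 + 3 \left(- \frac{1}{9}\right)} \left(-155\right) = \frac{3 \left(34 + 7 - \frac{1}{3}\right)}{34 - \frac{1}{3}} \left(-155\right) = 3 \frac{1}{\frac{101}{3}} \cdot \frac{122}{3} \left(-155\right) = 3 \cdot \frac{3}{101} \cdot \frac{122}{3} \left(-155\right) = \frac{366}{101} \left(-155\right) = - \frac{56730}{101}$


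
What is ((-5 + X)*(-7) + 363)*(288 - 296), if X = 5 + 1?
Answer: -2848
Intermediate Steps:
X = 6
((-5 + X)*(-7) + 363)*(288 - 296) = ((-5 + 6)*(-7) + 363)*(288 - 296) = (1*(-7) + 363)*(-8) = (-7 + 363)*(-8) = 356*(-8) = -2848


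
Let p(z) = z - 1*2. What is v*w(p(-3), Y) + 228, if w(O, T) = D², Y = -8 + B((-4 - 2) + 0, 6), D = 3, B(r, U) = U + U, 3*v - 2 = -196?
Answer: -354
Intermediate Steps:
v = -194/3 (v = ⅔ + (⅓)*(-196) = ⅔ - 196/3 = -194/3 ≈ -64.667)
p(z) = -2 + z (p(z) = z - 2 = -2 + z)
B(r, U) = 2*U
Y = 4 (Y = -8 + 2*6 = -8 + 12 = 4)
w(O, T) = 9 (w(O, T) = 3² = 9)
v*w(p(-3), Y) + 228 = -194/3*9 + 228 = -582 + 228 = -354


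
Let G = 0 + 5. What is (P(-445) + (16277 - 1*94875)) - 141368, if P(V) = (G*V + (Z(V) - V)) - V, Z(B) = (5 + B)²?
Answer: -27701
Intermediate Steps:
G = 5
P(V) = (5 + V)² + 3*V (P(V) = (5*V + ((5 + V)² - V)) - V = ((5 + V)² + 4*V) - V = (5 + V)² + 3*V)
(P(-445) + (16277 - 1*94875)) - 141368 = (((5 - 445)² + 3*(-445)) + (16277 - 1*94875)) - 141368 = (((-440)² - 1335) + (16277 - 94875)) - 141368 = ((193600 - 1335) - 78598) - 141368 = (192265 - 78598) - 141368 = 113667 - 141368 = -27701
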